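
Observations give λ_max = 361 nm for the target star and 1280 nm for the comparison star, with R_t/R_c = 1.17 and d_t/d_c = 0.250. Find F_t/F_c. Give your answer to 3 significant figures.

Wien's law: T_t/T_c = λ_c/λ_t = 1280/361 = 3.546.
L_t/L_c = (R_t/R_c)²(T_t/T_c)⁴ = (1.17)²(3.546)⁴ = 216.4.
F_t/F_c = (L_t/L_c)/(d_t/d_c)² = 216.4/(0.250)² = 3462.

3.46×10^3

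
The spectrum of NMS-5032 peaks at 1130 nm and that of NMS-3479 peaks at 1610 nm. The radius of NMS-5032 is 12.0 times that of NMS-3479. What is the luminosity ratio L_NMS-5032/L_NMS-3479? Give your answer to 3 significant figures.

Wien's law gives T ∝ 1/λ_max, so T_NMS-5032/T_NMS-3479 = λ_NMS-3479/λ_NMS-5032 = 1610/1130 = 1.425.
Then L ∝ R²T⁴ gives L_NMS-5032/L_NMS-3479 = (12.0)² × (1.425)⁴ = 144.0 × 4.121 = 593.4.

593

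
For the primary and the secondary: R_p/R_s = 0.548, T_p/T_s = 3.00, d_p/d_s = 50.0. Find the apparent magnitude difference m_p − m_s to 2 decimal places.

5.03

L_p/L_s = (0.548)²(3.00)⁴ = 24.32.
F_p/F_s = (L_p/L_s)/(d_p/d_s)² = 24.32/2500 = 0.009730.
m_p − m_s = −2.5 log₁₀(0.009730) = 5.03.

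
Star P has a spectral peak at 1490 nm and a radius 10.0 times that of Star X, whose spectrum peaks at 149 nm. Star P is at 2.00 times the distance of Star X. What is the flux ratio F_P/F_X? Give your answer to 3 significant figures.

0.00250

Wien's law: T_P/T_X = λ_X/λ_P = 149/1490 = 0.1000.
L_P/L_X = (R_P/R_X)²(T_P/T_X)⁴ = (10.0)²(0.1000)⁴ = 0.01000.
F_P/F_X = (L_P/L_X)/(d_P/d_X)² = 0.01000/(2.00)² = 0.002500.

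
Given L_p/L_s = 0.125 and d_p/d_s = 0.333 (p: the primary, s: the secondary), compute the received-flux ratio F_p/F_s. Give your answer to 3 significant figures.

F = L/(4πd²), so F_p/F_s = (L_p/L_s) / (d_p/d_s)²
= 0.125 / (0.333)² = 0.125 / 0.1109 = 1.127.

1.13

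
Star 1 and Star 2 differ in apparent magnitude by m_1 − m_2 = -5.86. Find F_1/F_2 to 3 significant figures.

F_1/F_2 = 10^(−(m_1 − m_2)/2.5) = 10^(5.86/2.5) = 10^2.344 = 220.8.

221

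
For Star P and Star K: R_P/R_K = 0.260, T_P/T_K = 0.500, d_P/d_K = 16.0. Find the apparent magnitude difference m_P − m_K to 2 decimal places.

L_P/L_K = (0.260)²(0.500)⁴ = 0.004225.
F_P/F_K = (L_P/L_K)/(d_P/d_K)² = 0.004225/256.0 = 1.650×10^-5.
m_P − m_K = −2.5 log₁₀(1.650×10^-5) = 11.96.

11.96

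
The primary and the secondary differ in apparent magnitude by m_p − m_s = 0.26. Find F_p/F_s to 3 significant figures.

0.787

F_p/F_s = 10^(−(m_p − m_s)/2.5) = 10^(-0.26/2.5) = 10^-0.104 = 0.7870.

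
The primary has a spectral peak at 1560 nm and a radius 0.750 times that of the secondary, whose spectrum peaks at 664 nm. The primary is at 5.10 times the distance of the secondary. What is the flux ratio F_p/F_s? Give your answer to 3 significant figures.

7.10×10^-4

Wien's law: T_p/T_s = λ_s/λ_p = 664/1560 = 0.4256.
L_p/L_s = (R_p/R_s)²(T_p/T_s)⁴ = (0.750)²(0.4256)⁴ = 0.01846.
F_p/F_s = (L_p/L_s)/(d_p/d_s)² = 0.01846/(5.10)² = 7.098×10^-4.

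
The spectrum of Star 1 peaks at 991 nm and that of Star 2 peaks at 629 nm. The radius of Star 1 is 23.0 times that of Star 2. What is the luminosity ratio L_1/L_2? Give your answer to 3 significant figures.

Wien's law gives T ∝ 1/λ_max, so T_1/T_2 = λ_2/λ_1 = 629/991 = 0.6347.
Then L ∝ R²T⁴ gives L_1/L_2 = (23.0)² × (0.6347)⁴ = 529.0 × 0.1623 = 85.85.

85.9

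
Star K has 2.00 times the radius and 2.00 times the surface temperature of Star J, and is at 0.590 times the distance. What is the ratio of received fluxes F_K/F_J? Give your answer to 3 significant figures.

L_K/L_J = (R_K/R_J)²(T_K/T_J)⁴ = (2.00)² × (2.00)⁴ = 64.00.
F_K/F_J = (L_K/L_J)/(d_K/d_J)² = 64.00 / (0.590)² = 183.9.

184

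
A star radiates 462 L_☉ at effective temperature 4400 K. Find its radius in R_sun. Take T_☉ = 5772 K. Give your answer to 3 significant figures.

R/R_☉ = √(L/L_☉) / (T/T_☉)² = √(462) / (0.7623)²
       = 21.49 / 0.5811 = 36.99.

37.0 R_sun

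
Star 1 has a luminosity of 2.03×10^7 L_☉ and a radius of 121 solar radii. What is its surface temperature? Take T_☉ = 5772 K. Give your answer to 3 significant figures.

T/T_☉ = (L/L_☉)^(1/4) / (R/R_☉)^(1/2)
T = 5772 × (2.03×10^7)^(1/4) / √(121) = 5772 × 67.12 / 11.00 = 3.522×10^4 K.

3.52×10^4 K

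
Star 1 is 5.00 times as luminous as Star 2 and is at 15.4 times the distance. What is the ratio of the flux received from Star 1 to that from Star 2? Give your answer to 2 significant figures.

F = L/(4πd²), so F_1/F_2 = (L_1/L_2) / (d_1/d_2)²
= 5.00 / (15.4)² = 5.00 / 237.2 = 0.02108.

0.021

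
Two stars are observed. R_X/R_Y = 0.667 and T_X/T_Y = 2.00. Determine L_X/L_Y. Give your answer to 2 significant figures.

From the Stefan–Boltzmann law, L ∝ R²T⁴, so
L_X/L_Y = (R_X/R_Y)² (T_X/T_Y)⁴ = (0.667)² × (2.00)⁴ = 0.4449 × 16.00 = 7.118.

7.1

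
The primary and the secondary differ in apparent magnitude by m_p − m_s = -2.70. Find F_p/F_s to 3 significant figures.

12.0

F_p/F_s = 10^(−(m_p − m_s)/2.5) = 10^(2.70/2.5) = 10^1.080 = 12.02.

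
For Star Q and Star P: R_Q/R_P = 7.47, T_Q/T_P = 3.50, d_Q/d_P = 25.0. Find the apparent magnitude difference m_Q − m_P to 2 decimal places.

-2.82

L_Q/L_P = (7.47)²(3.50)⁴ = 8374.
F_Q/F_P = (L_Q/L_P)/(d_Q/d_P)² = 8374/625.0 = 13.40.
m_Q − m_P = −2.5 log₁₀(13.40) = -2.82.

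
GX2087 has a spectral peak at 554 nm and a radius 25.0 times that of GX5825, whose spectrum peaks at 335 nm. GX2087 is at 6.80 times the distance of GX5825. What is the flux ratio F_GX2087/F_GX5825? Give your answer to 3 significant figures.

1.81

Wien's law: T_GX2087/T_GX5825 = λ_GX5825/λ_GX2087 = 335/554 = 0.6047.
L_GX2087/L_GX5825 = (R_GX2087/R_GX5825)²(T_GX2087/T_GX5825)⁴ = (25.0)²(0.6047)⁴ = 83.56.
F_GX2087/F_GX5825 = (L_GX2087/L_GX5825)/(d_GX2087/d_GX5825)² = 83.56/(6.80)² = 1.807.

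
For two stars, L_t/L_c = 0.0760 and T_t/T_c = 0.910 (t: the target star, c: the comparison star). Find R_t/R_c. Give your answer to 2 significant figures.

L ∝ R²T⁴ gives R ∝ √L / T², so
R_t/R_c = √(0.0760) / (0.910)² = 0.2757 / 0.8281 = 0.3329.

0.33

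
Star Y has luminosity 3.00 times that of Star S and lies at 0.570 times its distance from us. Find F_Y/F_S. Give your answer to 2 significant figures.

F = L/(4πd²), so F_Y/F_S = (L_Y/L_S) / (d_Y/d_S)²
= 3.00 / (0.570)² = 3.00 / 0.3249 = 9.234.

9.2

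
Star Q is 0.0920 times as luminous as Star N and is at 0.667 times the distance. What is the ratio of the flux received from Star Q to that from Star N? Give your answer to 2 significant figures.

0.21

F = L/(4πd²), so F_Q/F_N = (L_Q/L_N) / (d_Q/d_N)²
= 0.0920 / (0.667)² = 0.0920 / 0.4449 = 0.2068.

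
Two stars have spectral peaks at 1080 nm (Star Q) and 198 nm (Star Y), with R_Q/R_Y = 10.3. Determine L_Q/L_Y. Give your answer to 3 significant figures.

0.120

Wien's law gives T ∝ 1/λ_max, so T_Q/T_Y = λ_Y/λ_Q = 198/1080 = 0.1833.
Then L ∝ R²T⁴ gives L_Q/L_Y = (10.3)² × (0.1833)⁴ = 106.1 × 0.001130 = 0.1199.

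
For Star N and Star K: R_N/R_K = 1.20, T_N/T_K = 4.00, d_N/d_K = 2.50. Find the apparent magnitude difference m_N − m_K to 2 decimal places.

-4.43

L_N/L_K = (1.20)²(4.00)⁴ = 368.6.
F_N/F_K = (L_N/L_K)/(d_N/d_K)² = 368.6/6.250 = 58.98.
m_N − m_K = −2.5 log₁₀(58.98) = -4.43.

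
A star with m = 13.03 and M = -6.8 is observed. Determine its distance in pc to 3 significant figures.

m − M = 5 log₁₀(d/10 pc)
13.03 − (-6.8) = 19.83 = 5 log₁₀(d/10)
d = 10 × 10^(19.83/5) = 10 × 10^3.966 = 9.247×10^4 pc.

9.25×10^4 pc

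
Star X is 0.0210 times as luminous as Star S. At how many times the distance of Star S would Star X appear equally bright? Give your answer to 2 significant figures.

0.14

Equal flux requires L_X/d_X² = L_S/d_S², so d_X/d_S = √(L_X/L_S)
= √(0.0210) = 0.1449.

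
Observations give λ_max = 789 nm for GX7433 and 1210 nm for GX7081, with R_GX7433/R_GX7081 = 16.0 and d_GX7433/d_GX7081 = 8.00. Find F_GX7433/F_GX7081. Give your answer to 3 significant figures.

Wien's law: T_GX7433/T_GX7081 = λ_GX7081/λ_GX7433 = 1210/789 = 1.534.
L_GX7433/L_GX7081 = (R_GX7433/R_GX7081)²(T_GX7433/T_GX7081)⁴ = (16.0)²(1.534)⁴ = 1416.
F_GX7433/F_GX7081 = (L_GX7433/L_GX7081)/(d_GX7433/d_GX7081)² = 1416/(8.00)² = 22.13.

22.1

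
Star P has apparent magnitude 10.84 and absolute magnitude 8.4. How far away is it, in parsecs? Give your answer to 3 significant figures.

m − M = 5 log₁₀(d/10 pc)
10.84 − (8.4) = 2.44 = 5 log₁₀(d/10)
d = 10 × 10^(2.44/5) = 10 × 10^0.488 = 30.76 pc.

30.8 pc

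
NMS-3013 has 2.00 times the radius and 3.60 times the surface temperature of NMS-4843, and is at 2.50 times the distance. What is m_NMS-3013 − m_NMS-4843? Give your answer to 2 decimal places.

L_NMS-3013/L_NMS-4843 = (2.00)²(3.60)⁴ = 671.8.
F_NMS-3013/F_NMS-4843 = (L_NMS-3013/L_NMS-4843)/(d_NMS-3013/d_NMS-4843)² = 671.8/6.250 = 107.5.
m_NMS-3013 − m_NMS-4843 = −2.5 log₁₀(107.5) = -5.08.

-5.08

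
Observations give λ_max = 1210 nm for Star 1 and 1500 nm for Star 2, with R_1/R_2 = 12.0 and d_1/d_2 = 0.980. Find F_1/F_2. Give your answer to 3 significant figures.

Wien's law: T_1/T_2 = λ_2/λ_1 = 1500/1210 = 1.240.
L_1/L_2 = (R_1/R_2)²(T_1/T_2)⁴ = (12.0)²(1.240)⁴ = 340.1.
F_1/F_2 = (L_1/L_2)/(d_1/d_2)² = 340.1/(0.980)² = 354.1.

354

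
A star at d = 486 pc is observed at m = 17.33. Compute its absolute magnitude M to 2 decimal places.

M = m − 5 log₁₀(d/10 pc) = 17.33 − 5 log₁₀(486/10)
  = 17.33 − 5 × 1.687 = 17.33 − 8.43 = 8.90.

8.90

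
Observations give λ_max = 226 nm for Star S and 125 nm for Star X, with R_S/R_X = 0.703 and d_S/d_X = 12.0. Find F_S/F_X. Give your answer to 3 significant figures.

Wien's law: T_S/T_X = λ_X/λ_S = 125/226 = 0.5531.
L_S/L_X = (R_S/R_X)²(T_S/T_X)⁴ = (0.703)²(0.5531)⁴ = 0.04625.
F_S/F_X = (L_S/L_X)/(d_S/d_X)² = 0.04625/(12.0)² = 3.212×10^-4.

3.21×10^-4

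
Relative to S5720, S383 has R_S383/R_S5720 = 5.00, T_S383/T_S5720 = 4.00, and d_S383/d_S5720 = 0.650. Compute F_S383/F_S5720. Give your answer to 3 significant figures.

L_S383/L_S5720 = (R_S383/R_S5720)²(T_S383/T_S5720)⁴ = (5.00)² × (4.00)⁴ = 6400.
F_S383/F_S5720 = (L_S383/L_S5720)/(d_S383/d_S5720)² = 6400 / (0.650)² = 1.515×10^4.

1.51×10^4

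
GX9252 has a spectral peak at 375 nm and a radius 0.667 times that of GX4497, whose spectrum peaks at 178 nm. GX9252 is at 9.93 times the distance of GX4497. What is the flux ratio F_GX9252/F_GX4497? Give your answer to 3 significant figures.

2.29×10^-4

Wien's law: T_GX9252/T_GX4497 = λ_GX4497/λ_GX9252 = 178/375 = 0.4747.
L_GX9252/L_GX4497 = (R_GX9252/R_GX4497)²(T_GX9252/T_GX4497)⁴ = (0.667)²(0.4747)⁴ = 0.02258.
F_GX9252/F_GX4497 = (L_GX9252/L_GX4497)/(d_GX9252/d_GX4497)² = 0.02258/(9.93)² = 2.290×10^-4.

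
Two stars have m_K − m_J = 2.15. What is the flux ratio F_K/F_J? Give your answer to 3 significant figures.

F_K/F_J = 10^(−(m_K − m_J)/2.5) = 10^(-2.15/2.5) = 10^-0.860 = 0.1380.

0.138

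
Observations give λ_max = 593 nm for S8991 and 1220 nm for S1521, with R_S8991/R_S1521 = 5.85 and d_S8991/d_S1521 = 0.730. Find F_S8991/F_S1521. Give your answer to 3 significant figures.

1.15×10^3

Wien's law: T_S8991/T_S1521 = λ_S1521/λ_S8991 = 1220/593 = 2.057.
L_S8991/L_S1521 = (R_S8991/R_S1521)²(T_S8991/T_S1521)⁴ = (5.85)²(2.057)⁴ = 613.1.
F_S8991/F_S1521 = (L_S8991/L_S1521)/(d_S8991/d_S1521)² = 613.1/(0.730)² = 1150.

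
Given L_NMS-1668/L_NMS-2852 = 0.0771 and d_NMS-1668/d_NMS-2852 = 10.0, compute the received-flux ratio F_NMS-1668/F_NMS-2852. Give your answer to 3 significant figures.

7.71×10^-4

F = L/(4πd²), so F_NMS-1668/F_NMS-2852 = (L_NMS-1668/L_NMS-2852) / (d_NMS-1668/d_NMS-2852)²
= 0.0771 / (10.0)² = 0.0771 / 100.0 = 7.710×10^-4.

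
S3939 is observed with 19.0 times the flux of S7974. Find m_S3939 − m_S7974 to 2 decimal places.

m_S3939 − m_S7974 = −2.5 log₁₀(F_S3939/F_S7974) = −2.5 log₁₀(19.0) = −2.5 × (1.279) = -3.197.

-3.20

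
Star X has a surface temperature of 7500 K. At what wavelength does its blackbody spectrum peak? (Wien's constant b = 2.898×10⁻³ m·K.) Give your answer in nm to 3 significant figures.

λ_max = b/T = 2.898×10⁻³ / 7500 = 3.86×10^-7 m = 386.4 nm.

386 nm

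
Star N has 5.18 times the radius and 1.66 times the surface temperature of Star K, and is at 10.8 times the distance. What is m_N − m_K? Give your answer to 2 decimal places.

L_N/L_K = (5.18)²(1.66)⁴ = 203.7.
F_N/F_K = (L_N/L_K)/(d_N/d_K)² = 203.7/116.6 = 1.747.
m_N − m_K = −2.5 log₁₀(1.747) = -0.61.

-0.61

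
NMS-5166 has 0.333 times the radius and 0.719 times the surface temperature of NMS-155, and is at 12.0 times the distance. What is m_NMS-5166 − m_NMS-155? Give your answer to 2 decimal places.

9.22

L_NMS-5166/L_NMS-155 = (0.333)²(0.719)⁴ = 0.02963.
F_NMS-5166/F_NMS-155 = (L_NMS-5166/L_NMS-155)/(d_NMS-5166/d_NMS-155)² = 0.02963/144.0 = 2.058×10^-4.
m_NMS-5166 − m_NMS-155 = −2.5 log₁₀(2.058×10^-4) = 9.22.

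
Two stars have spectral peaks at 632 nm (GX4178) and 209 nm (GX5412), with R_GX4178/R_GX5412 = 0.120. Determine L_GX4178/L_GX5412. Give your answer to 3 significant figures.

1.72×10^-4

Wien's law gives T ∝ 1/λ_max, so T_GX4178/T_GX5412 = λ_GX5412/λ_GX4178 = 209/632 = 0.3307.
Then L ∝ R²T⁴ gives L_GX4178/L_GX5412 = (0.120)² × (0.3307)⁴ = 0.01440 × 0.01196 = 1.722×10^-4.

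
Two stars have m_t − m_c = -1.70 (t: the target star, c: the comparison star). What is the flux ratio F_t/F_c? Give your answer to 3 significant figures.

F_t/F_c = 10^(−(m_t − m_c)/2.5) = 10^(1.70/2.5) = 10^0.680 = 4.786.

4.79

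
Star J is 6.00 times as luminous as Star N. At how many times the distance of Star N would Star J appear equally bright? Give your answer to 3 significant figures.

2.45

Equal flux requires L_J/d_J² = L_N/d_N², so d_J/d_N = √(L_J/L_N)
= √(6.00) = 2.449.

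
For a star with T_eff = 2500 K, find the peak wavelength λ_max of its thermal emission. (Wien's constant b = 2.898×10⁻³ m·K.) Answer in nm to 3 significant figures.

1.16×10^3 nm

λ_max = b/T = 2.898×10⁻³ / 2500 = 1.16×10^-6 m = 1159 nm.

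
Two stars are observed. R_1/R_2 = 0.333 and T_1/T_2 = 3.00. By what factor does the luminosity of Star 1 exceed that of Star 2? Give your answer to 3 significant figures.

From the Stefan–Boltzmann law, L ∝ R²T⁴, so
L_1/L_2 = (R_1/R_2)² (T_1/T_2)⁴ = (0.333)² × (3.00)⁴ = 0.1109 × 81.00 = 8.982.

8.98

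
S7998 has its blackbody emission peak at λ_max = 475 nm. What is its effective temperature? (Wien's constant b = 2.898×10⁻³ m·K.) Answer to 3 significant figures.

6.10×10^3 K

T = b/λ_max = 2.898×10⁻³ / (475×10⁻⁹) = 6101 K.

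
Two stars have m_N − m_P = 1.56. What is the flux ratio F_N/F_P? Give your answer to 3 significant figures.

0.238

F_N/F_P = 10^(−(m_N − m_P)/2.5) = 10^(-1.56/2.5) = 10^-0.624 = 0.2377.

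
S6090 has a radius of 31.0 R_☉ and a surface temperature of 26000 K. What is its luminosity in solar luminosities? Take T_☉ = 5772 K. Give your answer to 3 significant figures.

L/L_☉ = (R/R_☉)² (T/T_☉)⁴ = (31.0)² × (26000/5772)⁴
       = 961.0 × (4.505)⁴ = 961.0 × 411.7 = 3.957×10^5.

3.96×10^5 solar luminosities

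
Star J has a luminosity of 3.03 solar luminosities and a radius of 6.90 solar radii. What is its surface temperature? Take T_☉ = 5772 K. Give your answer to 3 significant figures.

T/T_☉ = (L/L_☉)^(1/4) / (R/R_☉)^(1/2)
T = 5772 × (3.03)^(1/4) / √(6.90) = 5772 × 1.319 / 2.627 = 2899 K.

2.90×10^3 K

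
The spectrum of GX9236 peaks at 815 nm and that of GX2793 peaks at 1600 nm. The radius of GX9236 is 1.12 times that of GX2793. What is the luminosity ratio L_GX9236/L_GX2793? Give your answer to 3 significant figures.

18.6

Wien's law gives T ∝ 1/λ_max, so T_GX9236/T_GX2793 = λ_GX2793/λ_GX9236 = 1600/815 = 1.963.
Then L ∝ R²T⁴ gives L_GX9236/L_GX2793 = (1.12)² × (1.963)⁴ = 1.254 × 14.85 = 18.63.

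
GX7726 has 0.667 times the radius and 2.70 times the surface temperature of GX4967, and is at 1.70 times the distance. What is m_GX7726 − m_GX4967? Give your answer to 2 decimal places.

-2.28

L_GX7726/L_GX4967 = (0.667)²(2.70)⁴ = 23.64.
F_GX7726/F_GX4967 = (L_GX7726/L_GX4967)/(d_GX7726/d_GX4967)² = 23.64/2.890 = 8.181.
m_GX7726 − m_GX4967 = −2.5 log₁₀(8.181) = -2.28.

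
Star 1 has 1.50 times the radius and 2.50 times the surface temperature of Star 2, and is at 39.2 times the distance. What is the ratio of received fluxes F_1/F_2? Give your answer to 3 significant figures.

0.0572

L_1/L_2 = (R_1/R_2)²(T_1/T_2)⁴ = (1.50)² × (2.50)⁴ = 87.89.
F_1/F_2 = (L_1/L_2)/(d_1/d_2)² = 87.89 / (39.2)² = 0.05720.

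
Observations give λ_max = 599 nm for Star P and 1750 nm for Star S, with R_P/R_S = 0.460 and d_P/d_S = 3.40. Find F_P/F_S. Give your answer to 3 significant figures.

Wien's law: T_P/T_S = λ_S/λ_P = 1750/599 = 2.922.
L_P/L_S = (R_P/R_S)²(T_P/T_S)⁴ = (0.460)²(2.922)⁴ = 15.42.
F_P/F_S = (L_P/L_S)/(d_P/d_S)² = 15.42/(3.40)² = 1.334.

1.33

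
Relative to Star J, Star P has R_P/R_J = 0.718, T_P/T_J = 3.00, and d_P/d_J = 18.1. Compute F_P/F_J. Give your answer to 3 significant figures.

0.127

L_P/L_J = (R_P/R_J)²(T_P/T_J)⁴ = (0.718)² × (3.00)⁴ = 41.76.
F_P/F_J = (L_P/L_J)/(d_P/d_J)² = 41.76 / (18.1)² = 0.1275.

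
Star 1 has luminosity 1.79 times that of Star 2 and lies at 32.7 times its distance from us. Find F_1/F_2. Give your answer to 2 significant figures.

F = L/(4πd²), so F_1/F_2 = (L_1/L_2) / (d_1/d_2)²
= 1.79 / (32.7)² = 1.79 / 1069 = 0.001674.

0.0017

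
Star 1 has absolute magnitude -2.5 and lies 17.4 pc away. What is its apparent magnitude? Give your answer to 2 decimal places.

-1.30

m = M + 5 log₁₀(d/10 pc) = -2.5 + 5 log₁₀(17.4/10)
  = -2.5 + 5 × 0.241 = -2.5 + 1.20 = -1.30.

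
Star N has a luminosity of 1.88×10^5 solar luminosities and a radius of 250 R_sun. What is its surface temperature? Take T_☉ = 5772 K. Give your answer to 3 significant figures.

T/T_☉ = (L/L_☉)^(1/4) / (R/R_☉)^(1/2)
T = 5772 × (1.88×10^5)^(1/4) / √(250) = 5772 × 20.82 / 15.81 = 7601 K.

7.60×10^3 K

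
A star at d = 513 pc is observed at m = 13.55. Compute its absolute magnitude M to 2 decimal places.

5.00

M = m − 5 log₁₀(d/10 pc) = 13.55 − 5 log₁₀(513/10)
  = 13.55 − 5 × 1.710 = 13.55 − 8.55 = 5.00.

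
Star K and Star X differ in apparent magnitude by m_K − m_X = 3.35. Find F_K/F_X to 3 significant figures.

0.0457

F_K/F_X = 10^(−(m_K − m_X)/2.5) = 10^(-3.35/2.5) = 10^-1.340 = 0.04571.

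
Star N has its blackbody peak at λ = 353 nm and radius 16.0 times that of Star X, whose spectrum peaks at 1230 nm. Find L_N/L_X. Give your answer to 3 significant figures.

Wien's law gives T ∝ 1/λ_max, so T_N/T_X = λ_X/λ_N = 1230/353 = 3.484.
Then L ∝ R²T⁴ gives L_N/L_X = (16.0)² × (3.484)⁴ = 256.0 × 147.4 = 3.774×10^4.

3.77×10^4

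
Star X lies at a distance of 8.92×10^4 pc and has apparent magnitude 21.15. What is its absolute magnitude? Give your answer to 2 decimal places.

M = m − 5 log₁₀(d/10 pc) = 21.15 − 5 log₁₀(8.92×10^4/10)
  = 21.15 − 5 × 3.950 = 21.15 − 19.75 = 1.40.

1.40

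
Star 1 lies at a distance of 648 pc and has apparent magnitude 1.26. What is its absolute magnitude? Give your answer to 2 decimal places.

M = m − 5 log₁₀(d/10 pc) = 1.26 − 5 log₁₀(648/10)
  = 1.26 − 5 × 1.812 = 1.26 − 9.06 = -7.80.

-7.80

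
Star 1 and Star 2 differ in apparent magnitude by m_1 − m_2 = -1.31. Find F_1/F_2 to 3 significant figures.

F_1/F_2 = 10^(−(m_1 − m_2)/2.5) = 10^(1.31/2.5) = 10^0.524 = 3.342.

3.34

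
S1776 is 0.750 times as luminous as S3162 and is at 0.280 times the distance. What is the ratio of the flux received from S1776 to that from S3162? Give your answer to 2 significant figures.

F = L/(4πd²), so F_S1776/F_S3162 = (L_S1776/L_S3162) / (d_S1776/d_S3162)²
= 0.750 / (0.280)² = 0.750 / 0.07840 = 9.566.

9.6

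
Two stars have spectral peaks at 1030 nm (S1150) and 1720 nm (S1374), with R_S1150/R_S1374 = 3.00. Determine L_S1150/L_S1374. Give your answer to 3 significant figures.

Wien's law gives T ∝ 1/λ_max, so T_S1150/T_S1374 = λ_S1374/λ_S1150 = 1720/1030 = 1.670.
Then L ∝ R²T⁴ gives L_S1150/L_S1374 = (3.00)² × (1.670)⁴ = 9.000 × 7.776 = 69.99.

70.0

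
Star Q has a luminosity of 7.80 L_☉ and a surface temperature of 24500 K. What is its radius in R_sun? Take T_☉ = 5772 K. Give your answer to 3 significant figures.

0.155 R_sun

R/R_☉ = √(L/L_☉) / (T/T_☉)² = √(7.80) / (4.245)²
       = 2.793 / 18.02 = 0.1550.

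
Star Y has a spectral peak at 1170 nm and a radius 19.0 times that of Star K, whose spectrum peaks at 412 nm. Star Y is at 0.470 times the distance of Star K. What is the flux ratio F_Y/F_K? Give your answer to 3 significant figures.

25.1

Wien's law: T_Y/T_K = λ_K/λ_Y = 412/1170 = 0.3521.
L_Y/L_K = (R_Y/R_K)²(T_Y/T_K)⁴ = (19.0)²(0.3521)⁴ = 5.551.
F_Y/F_K = (L_Y/L_K)/(d_Y/d_K)² = 5.551/(0.470)² = 25.13.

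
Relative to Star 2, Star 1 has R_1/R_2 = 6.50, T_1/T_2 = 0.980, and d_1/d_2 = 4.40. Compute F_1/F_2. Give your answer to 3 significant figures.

2.01

L_1/L_2 = (R_1/R_2)²(T_1/T_2)⁴ = (6.50)² × (0.980)⁴ = 38.97.
F_1/F_2 = (L_1/L_2)/(d_1/d_2)² = 38.97 / (4.40)² = 2.013.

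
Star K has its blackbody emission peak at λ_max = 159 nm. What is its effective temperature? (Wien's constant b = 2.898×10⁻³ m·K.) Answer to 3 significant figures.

1.82×10^4 K

T = b/λ_max = 2.898×10⁻³ / (159×10⁻⁹) = 1.823×10^4 K.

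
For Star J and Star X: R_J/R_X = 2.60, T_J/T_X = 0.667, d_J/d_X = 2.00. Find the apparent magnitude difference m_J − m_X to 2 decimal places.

1.19

L_J/L_X = (2.60)²(0.667)⁴ = 1.338.
F_J/F_X = (L_J/L_X)/(d_J/d_X)² = 1.338/4.000 = 0.3345.
m_J − m_X = −2.5 log₁₀(0.3345) = 1.19.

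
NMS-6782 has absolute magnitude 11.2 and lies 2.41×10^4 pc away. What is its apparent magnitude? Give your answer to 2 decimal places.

28.11

m = M + 5 log₁₀(d/10 pc) = 11.2 + 5 log₁₀(2.41×10^4/10)
  = 11.2 + 5 × 3.382 = 11.2 + 16.91 = 28.11.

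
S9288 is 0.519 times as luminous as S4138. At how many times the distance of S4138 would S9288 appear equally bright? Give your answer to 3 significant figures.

Equal flux requires L_S9288/d_S9288² = L_S4138/d_S4138², so d_S9288/d_S4138 = √(L_S9288/L_S4138)
= √(0.519) = 0.7204.

0.720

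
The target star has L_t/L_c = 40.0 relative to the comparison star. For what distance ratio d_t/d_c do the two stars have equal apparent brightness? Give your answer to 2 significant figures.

6.3

Equal flux requires L_t/d_t² = L_c/d_c², so d_t/d_c = √(L_t/L_c)
= √(40.0) = 6.325.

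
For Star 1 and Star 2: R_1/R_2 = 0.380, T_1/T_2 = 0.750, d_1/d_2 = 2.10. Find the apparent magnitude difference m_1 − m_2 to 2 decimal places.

4.96

L_1/L_2 = (0.380)²(0.750)⁴ = 0.04569.
F_1/F_2 = (L_1/L_2)/(d_1/d_2)² = 0.04569/4.410 = 0.01036.
m_1 − m_2 = −2.5 log₁₀(0.01036) = 4.96.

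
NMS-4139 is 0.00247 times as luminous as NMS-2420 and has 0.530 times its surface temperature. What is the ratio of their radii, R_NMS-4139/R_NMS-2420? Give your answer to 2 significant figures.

L ∝ R²T⁴ gives R ∝ √L / T², so
R_NMS-4139/R_NMS-2420 = √(0.00247) / (0.530)² = 0.04970 / 0.2809 = 0.1769.

0.18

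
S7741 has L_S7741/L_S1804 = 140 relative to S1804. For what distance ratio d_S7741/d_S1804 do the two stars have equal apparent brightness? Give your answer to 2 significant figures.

12

Equal flux requires L_S7741/d_S7741² = L_S1804/d_S1804², so d_S7741/d_S1804 = √(L_S7741/L_S1804)
= √(140) = 11.83.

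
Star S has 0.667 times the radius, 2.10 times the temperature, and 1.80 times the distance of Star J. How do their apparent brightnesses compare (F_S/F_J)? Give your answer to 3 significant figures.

2.67

L_S/L_J = (R_S/R_J)²(T_S/T_J)⁴ = (0.667)² × (2.10)⁴ = 8.652.
F_S/F_J = (L_S/L_J)/(d_S/d_J)² = 8.652 / (1.80)² = 2.670.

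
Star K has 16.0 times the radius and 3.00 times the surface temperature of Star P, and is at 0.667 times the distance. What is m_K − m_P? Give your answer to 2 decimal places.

L_K/L_P = (16.0)²(3.00)⁴ = 2.074×10^4.
F_K/F_P = (L_K/L_P)/(d_K/d_P)² = 2.074×10^4/0.4449 = 4.661×10^4.
m_K − m_P = −2.5 log₁₀(4.661×10^4) = -11.67.

-11.67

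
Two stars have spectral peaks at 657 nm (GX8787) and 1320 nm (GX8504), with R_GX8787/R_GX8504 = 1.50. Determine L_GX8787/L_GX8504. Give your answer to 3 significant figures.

36.7

Wien's law gives T ∝ 1/λ_max, so T_GX8787/T_GX8504 = λ_GX8504/λ_GX8787 = 1320/657 = 2.009.
Then L ∝ R²T⁴ gives L_GX8787/L_GX8504 = (1.50)² × (2.009)⁴ = 2.250 × 16.29 = 36.66.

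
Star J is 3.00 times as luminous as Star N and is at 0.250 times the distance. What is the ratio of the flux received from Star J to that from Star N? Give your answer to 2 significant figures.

48

F = L/(4πd²), so F_J/F_N = (L_J/L_N) / (d_J/d_N)²
= 3.00 / (0.250)² = 3.00 / 0.06250 = 48.00.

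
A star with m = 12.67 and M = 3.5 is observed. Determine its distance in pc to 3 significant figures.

m − M = 5 log₁₀(d/10 pc)
12.67 − (3.5) = 9.17 = 5 log₁₀(d/10)
d = 10 × 10^(9.17/5) = 10 × 10^1.834 = 682.3 pc.

682 pc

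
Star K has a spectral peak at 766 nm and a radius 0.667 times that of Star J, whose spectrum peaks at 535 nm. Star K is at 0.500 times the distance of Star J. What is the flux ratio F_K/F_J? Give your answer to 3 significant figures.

0.423

Wien's law: T_K/T_J = λ_J/λ_K = 535/766 = 0.6984.
L_K/L_J = (R_K/R_J)²(T_K/T_J)⁴ = (0.667)²(0.6984)⁴ = 0.1059.
F_K/F_J = (L_K/L_J)/(d_K/d_J)² = 0.1059/(0.500)² = 0.4235.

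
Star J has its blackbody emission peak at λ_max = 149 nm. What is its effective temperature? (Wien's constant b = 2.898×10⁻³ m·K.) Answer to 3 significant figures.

T = b/λ_max = 2.898×10⁻³ / (149×10⁻⁹) = 1.945×10^4 K.

1.94×10^4 K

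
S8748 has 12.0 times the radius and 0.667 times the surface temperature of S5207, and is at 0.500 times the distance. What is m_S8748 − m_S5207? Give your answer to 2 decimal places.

-5.14

L_S8748/L_S5207 = (12.0)²(0.667)⁴ = 28.50.
F_S8748/F_S5207 = (L_S8748/L_S5207)/(d_S8748/d_S5207)² = 28.50/0.2500 = 114.0.
m_S8748 − m_S5207 = −2.5 log₁₀(114.0) = -5.14.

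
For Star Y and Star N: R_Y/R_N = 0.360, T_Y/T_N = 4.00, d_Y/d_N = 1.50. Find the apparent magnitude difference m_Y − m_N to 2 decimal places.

-2.92

L_Y/L_N = (0.360)²(4.00)⁴ = 33.18.
F_Y/F_N = (L_Y/L_N)/(d_Y/d_N)² = 33.18/2.250 = 14.75.
m_Y − m_N = −2.5 log₁₀(14.75) = -2.92.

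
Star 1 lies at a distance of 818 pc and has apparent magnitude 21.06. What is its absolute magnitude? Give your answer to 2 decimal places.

M = m − 5 log₁₀(d/10 pc) = 21.06 − 5 log₁₀(818/10)
  = 21.06 − 5 × 1.913 = 21.06 − 9.56 = 11.50.

11.50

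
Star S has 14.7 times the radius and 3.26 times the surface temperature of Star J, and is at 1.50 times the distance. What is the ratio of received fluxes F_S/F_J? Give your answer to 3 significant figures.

L_S/L_J = (R_S/R_J)²(T_S/T_J)⁴ = (14.7)² × (3.26)⁴ = 2.441×10^4.
F_S/F_J = (L_S/L_J)/(d_S/d_J)² = 2.441×10^4 / (1.50)² = 1.085×10^4.

1.08×10^4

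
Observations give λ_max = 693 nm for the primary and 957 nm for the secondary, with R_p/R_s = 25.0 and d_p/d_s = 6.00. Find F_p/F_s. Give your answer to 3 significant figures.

63.1

Wien's law: T_p/T_s = λ_s/λ_p = 957/693 = 1.381.
L_p/L_s = (R_p/R_s)²(T_p/T_s)⁴ = (25.0)²(1.381)⁴ = 2273.
F_p/F_s = (L_p/L_s)/(d_p/d_s)² = 2273/(6.00)² = 63.14.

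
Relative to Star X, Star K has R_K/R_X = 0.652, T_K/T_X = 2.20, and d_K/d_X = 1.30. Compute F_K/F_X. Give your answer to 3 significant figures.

5.89

L_K/L_X = (R_K/R_X)²(T_K/T_X)⁴ = (0.652)² × (2.20)⁴ = 9.958.
F_K/F_X = (L_K/L_X)/(d_K/d_X)² = 9.958 / (1.30)² = 5.892.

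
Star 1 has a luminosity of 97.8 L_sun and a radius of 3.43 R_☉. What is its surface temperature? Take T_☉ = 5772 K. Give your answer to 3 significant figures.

T/T_☉ = (L/L_☉)^(1/4) / (R/R_☉)^(1/2)
T = 5772 × (97.8)^(1/4) / √(3.43) = 5772 × 3.145 / 1.852 = 9801 K.

9.80×10^3 K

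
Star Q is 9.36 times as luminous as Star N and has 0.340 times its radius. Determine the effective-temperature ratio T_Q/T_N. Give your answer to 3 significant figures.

L ∝ R²T⁴ gives T ∝ (L/R²)^(1/4), so
T_Q/T_N = (9.36 / 0.340²)^(1/4) = (80.97)^(1/4) = 3.000.

3.00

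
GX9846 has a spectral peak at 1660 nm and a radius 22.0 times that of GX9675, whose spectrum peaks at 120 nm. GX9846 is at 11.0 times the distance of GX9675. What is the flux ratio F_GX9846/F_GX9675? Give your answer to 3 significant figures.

Wien's law: T_GX9846/T_GX9675 = λ_GX9675/λ_GX9846 = 120/1660 = 0.07229.
L_GX9846/L_GX9675 = (R_GX9846/R_GX9675)²(T_GX9846/T_GX9675)⁴ = (22.0)²(0.07229)⁴ = 0.01322.
F_GX9846/F_GX9675 = (L_GX9846/L_GX9675)/(d_GX9846/d_GX9675)² = 0.01322/(11.0)² = 1.092×10^-4.

1.09×10^-4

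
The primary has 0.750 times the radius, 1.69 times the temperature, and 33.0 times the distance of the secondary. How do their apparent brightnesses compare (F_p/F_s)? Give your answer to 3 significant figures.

L_p/L_s = (R_p/R_s)²(T_p/T_s)⁴ = (0.750)² × (1.69)⁴ = 4.588.
F_p/F_s = (L_p/L_s)/(d_p/d_s)² = 4.588 / (33.0)² = 0.004213.

0.00421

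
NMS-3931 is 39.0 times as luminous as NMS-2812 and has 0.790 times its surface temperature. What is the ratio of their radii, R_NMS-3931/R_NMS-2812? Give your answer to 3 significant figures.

10.0

L ∝ R²T⁴ gives R ∝ √L / T², so
R_NMS-3931/R_NMS-2812 = √(39.0) / (0.790)² = 6.245 / 0.6241 = 10.01.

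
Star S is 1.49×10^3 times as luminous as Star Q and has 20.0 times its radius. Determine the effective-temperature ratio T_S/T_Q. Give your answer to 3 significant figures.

L ∝ R²T⁴ gives T ∝ (L/R²)^(1/4), so
T_S/T_Q = (1.49×10^3 / 20.0²)^(1/4) = (3.725)^(1/4) = 1.389.

1.39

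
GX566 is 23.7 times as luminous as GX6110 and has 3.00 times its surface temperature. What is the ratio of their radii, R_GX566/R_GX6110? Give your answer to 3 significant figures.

L ∝ R²T⁴ gives R ∝ √L / T², so
R_GX566/R_GX6110 = √(23.7) / (3.00)² = 4.868 / 9.000 = 0.5409.

0.541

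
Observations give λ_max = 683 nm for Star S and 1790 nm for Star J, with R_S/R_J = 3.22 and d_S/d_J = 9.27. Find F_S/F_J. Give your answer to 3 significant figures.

5.69

Wien's law: T_S/T_J = λ_J/λ_S = 1790/683 = 2.621.
L_S/L_J = (R_S/R_J)²(T_S/T_J)⁴ = (3.22)²(2.621)⁴ = 489.1.
F_S/F_J = (L_S/L_J)/(d_S/d_J)² = 489.1/(9.27)² = 5.692.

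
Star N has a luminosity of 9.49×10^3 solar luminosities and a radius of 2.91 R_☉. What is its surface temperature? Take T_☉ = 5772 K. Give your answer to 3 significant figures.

3.34×10^4 K

T/T_☉ = (L/L_☉)^(1/4) / (R/R_☉)^(1/2)
T = 5772 × (9.49×10^3)^(1/4) / √(2.91) = 5772 × 9.870 / 1.706 = 3.340×10^4 K.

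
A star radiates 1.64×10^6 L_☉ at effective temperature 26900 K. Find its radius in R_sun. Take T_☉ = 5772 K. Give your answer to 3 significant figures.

R/R_☉ = √(L/L_☉) / (T/T_☉)² = √(1.64×10^6) / (4.660)²
       = 1281 / 21.72 = 58.96.

59.0 R_sun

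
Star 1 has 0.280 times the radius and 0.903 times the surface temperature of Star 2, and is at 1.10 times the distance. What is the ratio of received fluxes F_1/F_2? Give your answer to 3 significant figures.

0.0431

L_1/L_2 = (R_1/R_2)²(T_1/T_2)⁴ = (0.280)² × (0.903)⁴ = 0.05213.
F_1/F_2 = (L_1/L_2)/(d_1/d_2)² = 0.05213 / (1.10)² = 0.04308.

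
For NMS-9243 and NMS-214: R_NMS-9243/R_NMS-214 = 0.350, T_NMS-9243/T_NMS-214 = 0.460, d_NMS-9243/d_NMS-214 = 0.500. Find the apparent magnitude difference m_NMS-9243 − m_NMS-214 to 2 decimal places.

4.15

L_NMS-9243/L_NMS-214 = (0.350)²(0.460)⁴ = 0.005485.
F_NMS-9243/F_NMS-214 = (L_NMS-9243/L_NMS-214)/(d_NMS-9243/d_NMS-214)² = 0.005485/0.2500 = 0.02194.
m_NMS-9243 − m_NMS-214 = −2.5 log₁₀(0.02194) = 4.15.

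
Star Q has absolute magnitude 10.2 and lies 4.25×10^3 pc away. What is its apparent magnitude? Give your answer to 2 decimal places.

23.34

m = M + 5 log₁₀(d/10 pc) = 10.2 + 5 log₁₀(4.25×10^3/10)
  = 10.2 + 5 × 2.628 = 10.2 + 13.14 = 23.34.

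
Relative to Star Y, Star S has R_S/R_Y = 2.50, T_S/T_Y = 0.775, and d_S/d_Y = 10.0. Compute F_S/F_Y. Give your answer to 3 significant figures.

0.0225

L_S/L_Y = (R_S/R_Y)²(T_S/T_Y)⁴ = (2.50)² × (0.775)⁴ = 2.255.
F_S/F_Y = (L_S/L_Y)/(d_S/d_Y)² = 2.255 / (10.0)² = 0.02255.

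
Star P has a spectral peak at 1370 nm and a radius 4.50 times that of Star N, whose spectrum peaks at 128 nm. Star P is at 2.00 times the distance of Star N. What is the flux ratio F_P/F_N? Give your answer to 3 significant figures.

3.86×10^-4

Wien's law: T_P/T_N = λ_N/λ_P = 128/1370 = 0.09343.
L_P/L_N = (R_P/R_N)²(T_P/T_N)⁴ = (4.50)²(0.09343)⁴ = 0.001543.
F_P/F_N = (L_P/L_N)/(d_P/d_N)² = 0.001543/(2.00)² = 3.858×10^-4.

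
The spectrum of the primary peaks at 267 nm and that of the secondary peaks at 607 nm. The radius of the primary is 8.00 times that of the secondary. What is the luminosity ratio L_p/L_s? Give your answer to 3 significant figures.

1.71×10^3

Wien's law gives T ∝ 1/λ_max, so T_p/T_s = λ_s/λ_p = 607/267 = 2.273.
Then L ∝ R²T⁴ gives L_p/L_s = (8.00)² × (2.273)⁴ = 64.00 × 26.71 = 1710.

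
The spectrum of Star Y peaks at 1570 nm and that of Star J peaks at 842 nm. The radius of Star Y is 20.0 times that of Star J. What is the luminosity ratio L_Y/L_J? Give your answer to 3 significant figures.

Wien's law gives T ∝ 1/λ_max, so T_Y/T_J = λ_J/λ_Y = 842/1570 = 0.5363.
Then L ∝ R²T⁴ gives L_Y/L_J = (20.0)² × (0.5363)⁴ = 400.0 × 0.08273 = 33.09.

33.1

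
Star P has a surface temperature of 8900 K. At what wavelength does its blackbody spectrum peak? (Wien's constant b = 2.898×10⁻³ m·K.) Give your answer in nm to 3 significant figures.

λ_max = b/T = 2.898×10⁻³ / 8900 = 3.26×10^-7 m = 325.6 nm.

326 nm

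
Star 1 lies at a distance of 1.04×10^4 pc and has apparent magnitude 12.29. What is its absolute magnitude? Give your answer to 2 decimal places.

-2.80

M = m − 5 log₁₀(d/10 pc) = 12.29 − 5 log₁₀(1.04×10^4/10)
  = 12.29 − 5 × 3.017 = 12.29 − 15.09 = -2.80.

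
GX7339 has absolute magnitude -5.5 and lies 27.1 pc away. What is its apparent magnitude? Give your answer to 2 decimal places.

m = M + 5 log₁₀(d/10 pc) = -5.5 + 5 log₁₀(27.1/10)
  = -5.5 + 5 × 0.433 = -5.5 + 2.16 = -3.34.

-3.34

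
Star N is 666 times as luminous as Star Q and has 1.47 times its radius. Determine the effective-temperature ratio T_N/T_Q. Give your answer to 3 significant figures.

L ∝ R²T⁴ gives T ∝ (L/R²)^(1/4), so
T_N/T_Q = (666 / 1.47²)^(1/4) = (308.2)^(1/4) = 4.190.

4.19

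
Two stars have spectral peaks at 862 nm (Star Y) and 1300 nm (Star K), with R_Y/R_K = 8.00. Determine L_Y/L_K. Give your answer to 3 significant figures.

331

Wien's law gives T ∝ 1/λ_max, so T_Y/T_K = λ_K/λ_Y = 1300/862 = 1.508.
Then L ∝ R²T⁴ gives L_Y/L_K = (8.00)² × (1.508)⁴ = 64.00 × 5.173 = 331.1.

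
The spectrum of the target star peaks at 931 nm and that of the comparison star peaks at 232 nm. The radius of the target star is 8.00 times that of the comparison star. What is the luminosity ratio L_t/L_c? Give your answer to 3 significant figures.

0.247

Wien's law gives T ∝ 1/λ_max, so T_t/T_c = λ_c/λ_t = 232/931 = 0.2492.
Then L ∝ R²T⁴ gives L_t/L_c = (8.00)² × (0.2492)⁴ = 64.00 × 0.003856 = 0.2468.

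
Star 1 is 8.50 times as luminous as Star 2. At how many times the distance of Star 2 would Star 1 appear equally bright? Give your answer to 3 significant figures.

Equal flux requires L_1/d_1² = L_2/d_2², so d_1/d_2 = √(L_1/L_2)
= √(8.50) = 2.915.

2.92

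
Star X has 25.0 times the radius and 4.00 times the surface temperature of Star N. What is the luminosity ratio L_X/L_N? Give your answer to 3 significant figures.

1.60×10^5

From the Stefan–Boltzmann law, L ∝ R²T⁴, so
L_X/L_N = (R_X/R_N)² (T_X/T_N)⁴ = (25.0)² × (4.00)⁴ = 625.0 × 256.0 = 1.600×10^5.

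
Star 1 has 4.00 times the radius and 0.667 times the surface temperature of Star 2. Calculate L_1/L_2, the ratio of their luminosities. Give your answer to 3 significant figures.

From the Stefan–Boltzmann law, L ∝ R²T⁴, so
L_1/L_2 = (R_1/R_2)² (T_1/T_2)⁴ = (4.00)² × (0.667)⁴ = 16.00 × 0.1979 = 3.167.

3.17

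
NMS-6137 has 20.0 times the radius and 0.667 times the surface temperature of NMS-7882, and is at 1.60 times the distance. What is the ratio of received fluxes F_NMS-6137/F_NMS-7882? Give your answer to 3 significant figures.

30.9

L_NMS-6137/L_NMS-7882 = (R_NMS-6137/R_NMS-7882)²(T_NMS-6137/T_NMS-7882)⁴ = (20.0)² × (0.667)⁴ = 79.17.
F_NMS-6137/F_NMS-7882 = (L_NMS-6137/L_NMS-7882)/(d_NMS-6137/d_NMS-7882)² = 79.17 / (1.60)² = 30.93.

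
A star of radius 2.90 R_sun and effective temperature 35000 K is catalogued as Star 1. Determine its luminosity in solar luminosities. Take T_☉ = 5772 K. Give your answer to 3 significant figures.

L/L_☉ = (R/R_☉)² (T/T_☉)⁴ = (2.90)² × (35000/5772)⁴
       = 8.410 × (6.064)⁴ = 8.410 × 1352 = 1.137×10^4.

1.14×10^4 solar luminosities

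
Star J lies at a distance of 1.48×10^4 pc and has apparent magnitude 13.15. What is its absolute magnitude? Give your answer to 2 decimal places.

-2.70

M = m − 5 log₁₀(d/10 pc) = 13.15 − 5 log₁₀(1.48×10^4/10)
  = 13.15 − 5 × 3.170 = 13.15 − 15.85 = -2.70.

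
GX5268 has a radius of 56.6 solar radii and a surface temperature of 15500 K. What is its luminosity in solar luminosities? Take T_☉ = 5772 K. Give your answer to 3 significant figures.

1.67×10^5 solar luminosities

L/L_☉ = (R/R_☉)² (T/T_☉)⁴ = (56.6)² × (15500/5772)⁴
       = 3204 × (2.685)⁴ = 3204 × 52.00 = 1.666×10^5.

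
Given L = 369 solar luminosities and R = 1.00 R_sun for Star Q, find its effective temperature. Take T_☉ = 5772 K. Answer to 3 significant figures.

2.53×10^4 K

T/T_☉ = (L/L_☉)^(1/4) / (R/R_☉)^(1/2)
T = 5772 × (369)^(1/4) / √(1.00) = 5772 × 4.383 / 1.000 = 2.530×10^4 K.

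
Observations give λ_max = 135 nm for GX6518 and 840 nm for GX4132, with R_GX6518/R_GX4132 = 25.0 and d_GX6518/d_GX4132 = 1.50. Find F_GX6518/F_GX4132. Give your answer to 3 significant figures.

Wien's law: T_GX6518/T_GX4132 = λ_GX4132/λ_GX6518 = 840/135 = 6.222.
L_GX6518/L_GX4132 = (R_GX6518/R_GX4132)²(T_GX6518/T_GX4132)⁴ = (25.0)²(6.222)⁴ = 9.368×10^5.
F_GX6518/F_GX4132 = (L_GX6518/L_GX4132)/(d_GX6518/d_GX4132)² = 9.368×10^5/(1.50)² = 4.164×10^5.

4.16×10^5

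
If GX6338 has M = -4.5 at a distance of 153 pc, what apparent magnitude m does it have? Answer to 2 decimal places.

1.42

m = M + 5 log₁₀(d/10 pc) = -4.5 + 5 log₁₀(153/10)
  = -4.5 + 5 × 1.185 = -4.5 + 5.92 = 1.42.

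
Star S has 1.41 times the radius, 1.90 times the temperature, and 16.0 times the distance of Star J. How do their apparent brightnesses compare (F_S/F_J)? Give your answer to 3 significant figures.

L_S/L_J = (R_S/R_J)²(T_S/T_J)⁴ = (1.41)² × (1.90)⁴ = 25.91.
F_S/F_J = (L_S/L_J)/(d_S/d_J)² = 25.91 / (16.0)² = 0.1012.

0.101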